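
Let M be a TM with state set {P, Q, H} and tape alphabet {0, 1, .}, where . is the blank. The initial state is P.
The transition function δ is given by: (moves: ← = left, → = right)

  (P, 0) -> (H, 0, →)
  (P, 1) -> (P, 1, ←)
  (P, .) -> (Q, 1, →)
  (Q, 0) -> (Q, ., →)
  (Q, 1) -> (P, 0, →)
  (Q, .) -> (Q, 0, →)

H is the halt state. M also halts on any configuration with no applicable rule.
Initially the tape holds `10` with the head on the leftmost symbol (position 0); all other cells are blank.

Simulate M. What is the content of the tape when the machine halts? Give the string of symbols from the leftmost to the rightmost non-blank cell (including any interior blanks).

P | .[1]0.   read 1 → write 1, move ←, go to P
P | [.]10.   read . → write 1, move →, go to Q
Q | 1[1]0.   read 1 → write 0, move →, go to P
P | 10[0].   read 0 → write 0, move →, go to H
H | 100[.]
The non-blank tape span at halt is 100.

100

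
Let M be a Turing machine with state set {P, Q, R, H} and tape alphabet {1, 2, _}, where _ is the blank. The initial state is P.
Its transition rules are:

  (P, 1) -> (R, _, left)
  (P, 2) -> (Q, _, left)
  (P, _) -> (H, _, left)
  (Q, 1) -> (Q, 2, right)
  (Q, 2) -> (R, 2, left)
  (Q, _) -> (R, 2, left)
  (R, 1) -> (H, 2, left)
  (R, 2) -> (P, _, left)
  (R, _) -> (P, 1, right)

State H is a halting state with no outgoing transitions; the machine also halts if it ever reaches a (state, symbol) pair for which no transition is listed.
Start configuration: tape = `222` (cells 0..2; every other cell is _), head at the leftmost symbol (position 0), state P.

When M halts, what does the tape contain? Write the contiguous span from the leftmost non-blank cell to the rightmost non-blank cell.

state=P head=0 tape=____[2]22   (P,2)→(Q,_,left)
state=Q head=-1 tape=___[_]_22   (Q,_)→(R,2,left)
state=R head=-2 tape=__[_]2_22   (R,_)→(P,1,right)
state=P head=-1 tape=__1[2]_22   (P,2)→(Q,_,left)
state=Q head=-2 tape=__[1]__22   (Q,1)→(Q,2,right)
state=Q head=-1 tape=__2[_]_22   (Q,_)→(R,2,left)
state=R head=-2 tape=__[2]2_22   (R,2)→(P,_,left)
state=P head=-3 tape=_[_]_2_22   (P,_)→(H,_,left)
state=H head=-4 tape=[_]__2_22
The non-blank tape span at halt is 2_22.

2_22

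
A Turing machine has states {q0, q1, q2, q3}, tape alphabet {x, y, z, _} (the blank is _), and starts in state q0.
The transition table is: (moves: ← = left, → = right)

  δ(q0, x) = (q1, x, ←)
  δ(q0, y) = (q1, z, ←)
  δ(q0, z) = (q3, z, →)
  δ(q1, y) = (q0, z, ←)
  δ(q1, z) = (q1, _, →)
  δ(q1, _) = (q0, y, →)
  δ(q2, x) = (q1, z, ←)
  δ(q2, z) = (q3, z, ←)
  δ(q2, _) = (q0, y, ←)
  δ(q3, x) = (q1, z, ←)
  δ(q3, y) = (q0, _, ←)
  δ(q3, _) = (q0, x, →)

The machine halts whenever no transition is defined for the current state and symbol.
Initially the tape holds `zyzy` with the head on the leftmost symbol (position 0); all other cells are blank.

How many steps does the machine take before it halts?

8

q0 | [z]yzy_   read z → write z, move →, go to q3
q3 | z[y]zy_   read y → write _, move ←, go to q0
q0 | [z]_zy_   read z → write z, move →, go to q3
q3 | z[_]zy_   read _ → write x, move →, go to q0
q0 | zx[z]y_   read z → write z, move →, go to q3
q3 | zxz[y]_   read y → write _, move ←, go to q0
q0 | zx[z]__   read z → write z, move →, go to q3
q3 | zxz[_]_   read _ → write x, move →, go to q0
q0 | zxzx[_]
M halts after 8 transitions.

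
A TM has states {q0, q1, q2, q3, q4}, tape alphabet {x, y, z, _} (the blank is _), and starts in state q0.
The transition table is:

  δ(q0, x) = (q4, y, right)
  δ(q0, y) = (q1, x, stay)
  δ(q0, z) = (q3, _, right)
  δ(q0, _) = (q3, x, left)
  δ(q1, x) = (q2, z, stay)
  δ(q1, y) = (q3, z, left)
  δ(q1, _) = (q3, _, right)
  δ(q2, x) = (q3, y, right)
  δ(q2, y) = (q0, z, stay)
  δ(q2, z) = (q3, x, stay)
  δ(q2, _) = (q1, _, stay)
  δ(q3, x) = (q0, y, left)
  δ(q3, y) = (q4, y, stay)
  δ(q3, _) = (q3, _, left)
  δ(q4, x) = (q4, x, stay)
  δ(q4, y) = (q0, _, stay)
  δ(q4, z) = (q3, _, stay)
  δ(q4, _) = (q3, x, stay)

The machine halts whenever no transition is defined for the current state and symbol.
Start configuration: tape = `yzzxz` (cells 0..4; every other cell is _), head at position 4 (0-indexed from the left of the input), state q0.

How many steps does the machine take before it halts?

state=q0 head=4 tape=yzzx[z]_   (q0,z)→(q3,_,right)
state=q3 head=5 tape=yzzx_[_]   (q3,_)→(q3,_,left)
state=q3 head=4 tape=yzzx[_]_   (q3,_)→(q3,_,left)
state=q3 head=3 tape=yzz[x]__   (q3,x)→(q0,y,left)
state=q0 head=2 tape=yz[z]y__   (q0,z)→(q3,_,right)
state=q3 head=3 tape=yz_[y]__   (q3,y)→(q4,y,stay)
state=q4 head=3 tape=yz_[y]__   (q4,y)→(q0,_,stay)
state=q0 head=3 tape=yz_[_]__   (q0,_)→(q3,x,left)
state=q3 head=2 tape=yz[_]x__   (q3,_)→(q3,_,left)
state=q3 head=1 tape=y[z]_x__
M halts after 9 transitions.

9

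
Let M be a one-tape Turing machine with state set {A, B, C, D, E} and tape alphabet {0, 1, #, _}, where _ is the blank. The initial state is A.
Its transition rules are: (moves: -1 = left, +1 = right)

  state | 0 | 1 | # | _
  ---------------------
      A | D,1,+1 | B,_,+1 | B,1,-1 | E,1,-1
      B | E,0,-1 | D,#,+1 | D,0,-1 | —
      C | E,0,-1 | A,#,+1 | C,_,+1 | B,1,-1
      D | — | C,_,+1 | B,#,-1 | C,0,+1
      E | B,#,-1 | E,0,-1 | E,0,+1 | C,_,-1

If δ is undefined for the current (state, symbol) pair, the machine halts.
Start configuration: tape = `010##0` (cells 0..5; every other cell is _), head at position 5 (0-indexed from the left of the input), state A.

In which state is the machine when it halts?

D

state=A head=5 tape=010##[0]__   (A,0)→(D,1,+1)
state=D head=6 tape=010##1[_]_   (D,_)→(C,0,+1)
state=C head=7 tape=010##10[_]   (C,_)→(B,1,-1)
state=B head=6 tape=010##1[0]1   (B,0)→(E,0,-1)
state=E head=5 tape=010##[1]01   (E,1)→(E,0,-1)
state=E head=4 tape=010#[#]001   (E,#)→(E,0,+1)
state=E head=5 tape=010#0[0]01   (E,0)→(B,#,-1)
state=B head=4 tape=010#[0]#01   (B,0)→(E,0,-1)
state=E head=3 tape=010[#]0#01   (E,#)→(E,0,+1)
state=E head=4 tape=0100[0]#01   (E,0)→(B,#,-1)
state=B head=3 tape=010[0]##01   (B,0)→(E,0,-1)
state=E head=2 tape=01[0]0##01   (E,0)→(B,#,-1)
state=B head=1 tape=0[1]#0##01   (B,1)→(D,#,+1)
state=D head=2 tape=0#[#]0##01   (D,#)→(B,#,-1)
state=B head=1 tape=0[#]#0##01   (B,#)→(D,0,-1)
state=D head=0 tape=[0]0#0##01
No transition is defined for (D, 0); M halts in state D.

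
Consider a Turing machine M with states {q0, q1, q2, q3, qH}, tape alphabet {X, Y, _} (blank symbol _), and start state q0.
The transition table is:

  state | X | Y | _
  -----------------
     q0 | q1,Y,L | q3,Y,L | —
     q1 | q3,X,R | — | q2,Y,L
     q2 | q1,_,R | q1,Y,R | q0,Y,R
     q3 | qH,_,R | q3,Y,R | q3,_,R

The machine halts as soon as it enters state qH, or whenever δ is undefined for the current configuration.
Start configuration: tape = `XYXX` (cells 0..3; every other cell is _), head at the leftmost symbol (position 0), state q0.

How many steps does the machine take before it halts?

9

q0 | __[X]YXX   read X → write Y, move L, go to q1
q1 | _[_]YYXX   read _ → write Y, move L, go to q2
q2 | [_]YYYXX   read _ → write Y, move R, go to q0
q0 | Y[Y]YYXX   read Y → write Y, move L, go to q3
q3 | [Y]YYYXX   read Y → write Y, move R, go to q3
q3 | Y[Y]YYXX   read Y → write Y, move R, go to q3
q3 | YY[Y]YXX   read Y → write Y, move R, go to q3
q3 | YYY[Y]XX   read Y → write Y, move R, go to q3
q3 | YYYY[X]X   read X → write _, move R, go to qH
qH | YYYY_[X]
M halts after 9 transitions.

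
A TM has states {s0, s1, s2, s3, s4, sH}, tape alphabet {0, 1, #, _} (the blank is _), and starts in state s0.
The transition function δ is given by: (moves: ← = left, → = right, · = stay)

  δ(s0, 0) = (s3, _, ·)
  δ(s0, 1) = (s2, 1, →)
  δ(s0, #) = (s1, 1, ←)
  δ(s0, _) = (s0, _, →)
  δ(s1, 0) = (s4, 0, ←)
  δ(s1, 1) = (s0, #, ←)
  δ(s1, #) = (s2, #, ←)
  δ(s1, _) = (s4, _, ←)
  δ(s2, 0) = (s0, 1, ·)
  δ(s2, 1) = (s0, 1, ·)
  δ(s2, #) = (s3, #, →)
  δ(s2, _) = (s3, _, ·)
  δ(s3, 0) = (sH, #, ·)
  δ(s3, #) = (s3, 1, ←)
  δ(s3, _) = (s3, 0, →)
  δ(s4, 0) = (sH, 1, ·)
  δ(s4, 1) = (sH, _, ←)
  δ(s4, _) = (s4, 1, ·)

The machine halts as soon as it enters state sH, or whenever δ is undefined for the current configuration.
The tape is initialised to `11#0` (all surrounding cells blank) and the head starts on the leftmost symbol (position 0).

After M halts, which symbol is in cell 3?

s0 | [1]1#0   read 1 → write 1, move →, go to s2
s2 | 1[1]#0   read 1 → write 1, move ·, go to s0
s0 | 1[1]#0   read 1 → write 1, move →, go to s2
s2 | 11[#]0   read # → write #, move →, go to s3
s3 | 11#[0]   read 0 → write #, move ·, go to sH
sH | 11#[#]
Cell 3 holds # when M halts.

#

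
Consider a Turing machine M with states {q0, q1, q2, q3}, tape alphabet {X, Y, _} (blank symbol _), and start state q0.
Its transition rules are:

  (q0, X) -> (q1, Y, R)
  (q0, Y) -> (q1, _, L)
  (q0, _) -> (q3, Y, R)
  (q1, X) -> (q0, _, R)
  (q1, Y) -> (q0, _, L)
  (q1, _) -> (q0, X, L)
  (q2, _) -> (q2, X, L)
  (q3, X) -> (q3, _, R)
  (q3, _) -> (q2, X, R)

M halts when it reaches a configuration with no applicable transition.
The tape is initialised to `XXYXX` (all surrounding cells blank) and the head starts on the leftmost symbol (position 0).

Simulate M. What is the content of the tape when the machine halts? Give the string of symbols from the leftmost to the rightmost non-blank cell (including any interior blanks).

Y_XX_XX

state=q0 head=0 tape=__[X]XYXX   (q0,X)→(q1,Y,R)
state=q1 head=1 tape=__Y[X]YXX   (q1,X)→(q0,_,R)
state=q0 head=2 tape=__Y_[Y]XX   (q0,Y)→(q1,_,L)
state=q1 head=1 tape=__Y[_]_XX   (q1,_)→(q0,X,L)
state=q0 head=0 tape=__[Y]X_XX   (q0,Y)→(q1,_,L)
state=q1 head=-1 tape=_[_]_X_XX   (q1,_)→(q0,X,L)
state=q0 head=-2 tape=[_]X_X_XX   (q0,_)→(q3,Y,R)
state=q3 head=-1 tape=Y[X]_X_XX   (q3,X)→(q3,_,R)
state=q3 head=0 tape=Y_[_]X_XX   (q3,_)→(q2,X,R)
state=q2 head=1 tape=Y_X[X]_XX
The non-blank tape span at halt is Y_XX_XX.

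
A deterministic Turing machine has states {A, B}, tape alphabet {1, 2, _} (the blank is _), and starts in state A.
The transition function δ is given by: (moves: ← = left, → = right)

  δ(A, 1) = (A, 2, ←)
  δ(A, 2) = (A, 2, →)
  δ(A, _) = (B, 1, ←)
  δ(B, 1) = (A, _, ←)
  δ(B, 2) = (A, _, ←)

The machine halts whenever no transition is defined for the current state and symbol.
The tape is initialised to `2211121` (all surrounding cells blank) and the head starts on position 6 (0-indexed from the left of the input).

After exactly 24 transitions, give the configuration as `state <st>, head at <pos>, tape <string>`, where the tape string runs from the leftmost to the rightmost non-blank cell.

A | 221112[1]_   read 1 → write 2, move ←, go to A
A | 22111[2]2_   read 2 → write 2, move →, go to A
A | 221112[2]_   read 2 → write 2, move →, go to A
A | 2211122[_]   read _ → write 1, move ←, go to B
B | 221112[2]1   read 2 → write _, move ←, go to A
A | 22111[2]_1   read 2 → write 2, move →, go to A
A | 221112[_]1   read _ → write 1, move ←, go to B
B | 22111[2]11   read 2 → write _, move ←, go to A
A | 2211[1]_11   read 1 → write 2, move ←, go to A
A | 221[1]2_11   read 1 → write 2, move ←, go to A
A | 22[1]22_11   read 1 → write 2, move ←, go to A
A | 2[2]222_11   read 2 → write 2, move →, go to A
A | 22[2]22_11   read 2 → write 2, move →, go to A
A | 222[2]2_11   read 2 → write 2, move →, go to A
A | 2222[2]_11   read 2 → write 2, move →, go to A
A | 22222[_]11   read _ → write 1, move ←, go to B
B | 2222[2]111   read 2 → write _, move ←, go to A
A | 222[2]_111   read 2 → write 2, move →, go to A
A | 2222[_]111   read _ → write 1, move ←, go to B
B | 222[2]1111   read 2 → write _, move ←, go to A
A | 22[2]_1111   read 2 → write 2, move →, go to A
A | 222[_]1111   read _ → write 1, move ←, go to B
B | 22[2]11111   read 2 → write _, move ←, go to A
A | 2[2]_11111   read 2 → write 2, move →, go to A
A | 22[_]11111
After 24 steps: state A, head at 2, tape 22_11111.

state A, head at 2, tape 22_11111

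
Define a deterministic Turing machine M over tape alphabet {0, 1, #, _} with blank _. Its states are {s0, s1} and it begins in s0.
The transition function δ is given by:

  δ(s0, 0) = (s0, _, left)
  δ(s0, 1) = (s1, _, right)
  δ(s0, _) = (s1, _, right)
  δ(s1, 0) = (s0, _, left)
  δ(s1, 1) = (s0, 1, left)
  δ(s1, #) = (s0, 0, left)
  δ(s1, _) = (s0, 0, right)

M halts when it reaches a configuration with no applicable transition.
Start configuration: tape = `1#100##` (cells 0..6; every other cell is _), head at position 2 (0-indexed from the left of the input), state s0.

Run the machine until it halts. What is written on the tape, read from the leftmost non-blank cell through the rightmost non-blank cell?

1#_0_0#

state=s0 head=2 tape=1#[1]00##   (s0,1)→(s1,_,right)
state=s1 head=3 tape=1#_[0]0##   (s1,0)→(s0,_,left)
state=s0 head=2 tape=1#[_]_0##   (s0,_)→(s1,_,right)
state=s1 head=3 tape=1#_[_]0##   (s1,_)→(s0,0,right)
state=s0 head=4 tape=1#_0[0]##   (s0,0)→(s0,_,left)
state=s0 head=3 tape=1#_[0]_##   (s0,0)→(s0,_,left)
state=s0 head=2 tape=1#[_]__##   (s0,_)→(s1,_,right)
state=s1 head=3 tape=1#_[_]_##   (s1,_)→(s0,0,right)
state=s0 head=4 tape=1#_0[_]##   (s0,_)→(s1,_,right)
state=s1 head=5 tape=1#_0_[#]#   (s1,#)→(s0,0,left)
state=s0 head=4 tape=1#_0[_]0#   (s0,_)→(s1,_,right)
state=s1 head=5 tape=1#_0_[0]#   (s1,0)→(s0,_,left)
state=s0 head=4 tape=1#_0[_]_#   (s0,_)→(s1,_,right)
state=s1 head=5 tape=1#_0_[_]#   (s1,_)→(s0,0,right)
state=s0 head=6 tape=1#_0_0[#]
The non-blank tape span at halt is 1#_0_0#.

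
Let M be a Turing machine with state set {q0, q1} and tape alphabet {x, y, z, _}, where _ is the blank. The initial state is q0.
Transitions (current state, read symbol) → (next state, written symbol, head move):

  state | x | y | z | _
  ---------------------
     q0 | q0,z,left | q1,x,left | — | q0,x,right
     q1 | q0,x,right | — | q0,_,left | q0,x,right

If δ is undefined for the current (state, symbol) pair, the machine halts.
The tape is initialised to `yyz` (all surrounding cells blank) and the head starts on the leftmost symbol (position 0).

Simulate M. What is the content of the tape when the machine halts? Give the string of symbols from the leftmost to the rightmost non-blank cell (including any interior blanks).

state=q0 head=0 tape=__[y]yz   (q0,y)→(q1,x,left)
state=q1 head=-1 tape=_[_]xyz   (q1,_)→(q0,x,right)
state=q0 head=0 tape=_x[x]yz   (q0,x)→(q0,z,left)
state=q0 head=-1 tape=_[x]zyz   (q0,x)→(q0,z,left)
state=q0 head=-2 tape=[_]zzyz   (q0,_)→(q0,x,right)
state=q0 head=-1 tape=x[z]zyz
The non-blank tape span at halt is xzzyz.

xzzyz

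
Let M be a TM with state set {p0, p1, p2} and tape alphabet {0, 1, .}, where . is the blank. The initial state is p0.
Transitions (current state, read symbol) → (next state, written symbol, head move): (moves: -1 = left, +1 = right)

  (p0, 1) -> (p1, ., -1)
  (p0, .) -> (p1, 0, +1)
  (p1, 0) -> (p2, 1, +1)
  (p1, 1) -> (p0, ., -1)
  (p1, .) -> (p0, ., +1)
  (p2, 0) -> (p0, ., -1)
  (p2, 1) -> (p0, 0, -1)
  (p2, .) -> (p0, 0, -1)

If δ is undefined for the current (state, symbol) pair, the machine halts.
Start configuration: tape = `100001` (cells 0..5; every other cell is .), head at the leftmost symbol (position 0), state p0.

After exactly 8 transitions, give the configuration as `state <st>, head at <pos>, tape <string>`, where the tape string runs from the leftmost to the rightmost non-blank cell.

state=p0 head=0 tape=.[1]00001   (p0,1)→(p1,.,-1)
state=p1 head=-1 tape=[.].00001   (p1,.)→(p0,.,+1)
state=p0 head=0 tape=.[.]00001   (p0,.)→(p1,0,+1)
state=p1 head=1 tape=.0[0]0001   (p1,0)→(p2,1,+1)
state=p2 head=2 tape=.01[0]001   (p2,0)→(p0,.,-1)
state=p0 head=1 tape=.0[1].001   (p0,1)→(p1,.,-1)
state=p1 head=0 tape=.[0]..001   (p1,0)→(p2,1,+1)
state=p2 head=1 tape=.1[.].001   (p2,.)→(p0,0,-1)
state=p0 head=0 tape=.[1]0.001
After 8 steps: state p0, head at 0, tape 10.001.

state p0, head at 0, tape 10.001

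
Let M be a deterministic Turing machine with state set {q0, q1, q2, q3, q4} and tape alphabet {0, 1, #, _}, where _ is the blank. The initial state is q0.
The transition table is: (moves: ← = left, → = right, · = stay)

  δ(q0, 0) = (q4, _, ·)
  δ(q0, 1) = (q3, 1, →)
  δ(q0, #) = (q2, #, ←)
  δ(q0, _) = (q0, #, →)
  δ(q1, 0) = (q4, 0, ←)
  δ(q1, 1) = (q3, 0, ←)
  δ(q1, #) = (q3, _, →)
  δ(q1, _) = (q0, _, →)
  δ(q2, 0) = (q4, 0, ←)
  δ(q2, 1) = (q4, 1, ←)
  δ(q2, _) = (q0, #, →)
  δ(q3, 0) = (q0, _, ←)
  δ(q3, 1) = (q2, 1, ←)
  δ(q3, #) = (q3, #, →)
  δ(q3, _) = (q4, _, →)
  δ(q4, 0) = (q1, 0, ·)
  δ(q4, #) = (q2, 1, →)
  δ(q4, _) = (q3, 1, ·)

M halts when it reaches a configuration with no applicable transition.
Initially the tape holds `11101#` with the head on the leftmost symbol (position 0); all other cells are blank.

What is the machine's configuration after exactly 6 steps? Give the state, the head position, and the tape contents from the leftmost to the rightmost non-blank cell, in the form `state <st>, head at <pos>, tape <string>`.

state q0, head at -1, tape #111101#

q0 | __[1]1101#   read 1 → write 1, move →, go to q3
q3 | __1[1]101#   read 1 → write 1, move ←, go to q2
q2 | __[1]1101#   read 1 → write 1, move ←, go to q4
q4 | _[_]11101#   read _ → write 1, move ·, go to q3
q3 | _[1]11101#   read 1 → write 1, move ←, go to q2
q2 | [_]111101#   read _ → write #, move →, go to q0
q0 | #[1]11101#
After 6 steps: state q0, head at -1, tape #111101#.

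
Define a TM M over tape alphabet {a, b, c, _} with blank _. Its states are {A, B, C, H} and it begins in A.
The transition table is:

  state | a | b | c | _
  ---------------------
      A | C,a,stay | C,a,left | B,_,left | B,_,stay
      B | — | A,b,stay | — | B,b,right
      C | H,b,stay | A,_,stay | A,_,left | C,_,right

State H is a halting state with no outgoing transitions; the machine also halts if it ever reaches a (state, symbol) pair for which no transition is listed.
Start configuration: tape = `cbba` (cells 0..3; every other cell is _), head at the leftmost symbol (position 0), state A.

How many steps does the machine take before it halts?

state=A head=0 tape=_[c]bba   (A,c)→(B,_,left)
state=B head=-1 tape=[_]_bba   (B,_)→(B,b,right)
state=B head=0 tape=b[_]bba   (B,_)→(B,b,right)
state=B head=1 tape=bb[b]ba   (B,b)→(A,b,stay)
state=A head=1 tape=bb[b]ba   (A,b)→(C,a,left)
state=C head=0 tape=b[b]aba   (C,b)→(A,_,stay)
state=A head=0 tape=b[_]aba   (A,_)→(B,_,stay)
state=B head=0 tape=b[_]aba   (B,_)→(B,b,right)
state=B head=1 tape=bb[a]ba
M halts after 8 transitions.

8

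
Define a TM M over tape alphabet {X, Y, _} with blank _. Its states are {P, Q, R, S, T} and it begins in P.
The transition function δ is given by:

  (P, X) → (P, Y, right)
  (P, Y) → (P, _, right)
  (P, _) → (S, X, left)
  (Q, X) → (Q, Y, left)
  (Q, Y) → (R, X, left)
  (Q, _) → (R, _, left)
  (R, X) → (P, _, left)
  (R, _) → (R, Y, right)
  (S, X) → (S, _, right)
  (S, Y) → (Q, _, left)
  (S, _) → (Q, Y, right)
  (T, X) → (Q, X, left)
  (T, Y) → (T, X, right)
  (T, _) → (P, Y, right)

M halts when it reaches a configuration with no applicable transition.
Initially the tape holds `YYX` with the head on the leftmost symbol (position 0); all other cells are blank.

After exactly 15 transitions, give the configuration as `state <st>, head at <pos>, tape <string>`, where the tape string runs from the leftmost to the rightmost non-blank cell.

P | [Y]YX_   read Y → write _, move right, go to P
P | _[Y]X_   read Y → write _, move right, go to P
P | __[X]_   read X → write Y, move right, go to P
P | __Y[_]   read _ → write X, move left, go to S
S | __[Y]X   read Y → write _, move left, go to Q
Q | _[_]_X   read _ → write _, move left, go to R
R | [_]__X   read _ → write Y, move right, go to R
R | Y[_]_X   read _ → write Y, move right, go to R
R | YY[_]X   read _ → write Y, move right, go to R
R | YYY[X]   read X → write _, move left, go to P
P | YY[Y]_   read Y → write _, move right, go to P
P | YY_[_]   read _ → write X, move left, go to S
S | YY[_]X   read _ → write Y, move right, go to Q
Q | YYY[X]   read X → write Y, move left, go to Q
Q | YY[Y]Y   read Y → write X, move left, go to R
R | Y[Y]XY
After 15 steps: state R, head at 1, tape YYXY.

state R, head at 1, tape YYXY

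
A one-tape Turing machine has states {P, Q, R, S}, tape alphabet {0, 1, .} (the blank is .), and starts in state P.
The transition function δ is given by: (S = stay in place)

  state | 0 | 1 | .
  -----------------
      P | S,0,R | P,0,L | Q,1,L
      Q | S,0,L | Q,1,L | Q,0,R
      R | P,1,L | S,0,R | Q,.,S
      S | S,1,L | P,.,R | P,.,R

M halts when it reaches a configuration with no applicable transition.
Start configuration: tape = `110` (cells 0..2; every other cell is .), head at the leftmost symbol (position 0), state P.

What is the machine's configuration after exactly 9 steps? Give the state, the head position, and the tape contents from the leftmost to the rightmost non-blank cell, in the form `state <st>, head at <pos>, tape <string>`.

P | ...[1]10   read 1 → write 0, move L, go to P
P | ..[.]010   read . → write 1, move L, go to Q
Q | .[.]1010   read . → write 0, move R, go to Q
Q | .0[1]010   read 1 → write 1, move L, go to Q
Q | .[0]1010   read 0 → write 0, move L, go to S
S | [.]01010   read . → write ., move R, go to P
P | .[0]1010   read 0 → write 0, move R, go to S
S | .0[1]010   read 1 → write ., move R, go to P
P | .0.[0]10   read 0 → write 0, move R, go to S
S | .0.0[1]0
After 9 steps: state S, head at 1, tape 0.010.

state S, head at 1, tape 0.010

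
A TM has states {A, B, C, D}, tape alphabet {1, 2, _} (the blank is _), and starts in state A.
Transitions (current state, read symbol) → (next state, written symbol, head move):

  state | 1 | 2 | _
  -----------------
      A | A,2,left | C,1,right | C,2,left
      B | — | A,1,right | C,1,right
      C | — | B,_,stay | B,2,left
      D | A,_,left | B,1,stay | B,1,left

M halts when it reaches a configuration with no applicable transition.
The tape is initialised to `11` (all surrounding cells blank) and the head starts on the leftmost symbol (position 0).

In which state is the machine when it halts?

state=A head=0 tape=___[1]1   (A,1)→(A,2,left)
state=A head=-1 tape=__[_]21   (A,_)→(C,2,left)
state=C head=-2 tape=_[_]221   (C,_)→(B,2,left)
state=B head=-3 tape=[_]2221   (B,_)→(C,1,right)
state=C head=-2 tape=1[2]221   (C,2)→(B,_,stay)
state=B head=-2 tape=1[_]221   (B,_)→(C,1,right)
state=C head=-1 tape=11[2]21   (C,2)→(B,_,stay)
state=B head=-1 tape=11[_]21   (B,_)→(C,1,right)
state=C head=0 tape=111[2]1   (C,2)→(B,_,stay)
state=B head=0 tape=111[_]1   (B,_)→(C,1,right)
state=C head=1 tape=1111[1]
No transition is defined for (C, 1); M halts in state C.

C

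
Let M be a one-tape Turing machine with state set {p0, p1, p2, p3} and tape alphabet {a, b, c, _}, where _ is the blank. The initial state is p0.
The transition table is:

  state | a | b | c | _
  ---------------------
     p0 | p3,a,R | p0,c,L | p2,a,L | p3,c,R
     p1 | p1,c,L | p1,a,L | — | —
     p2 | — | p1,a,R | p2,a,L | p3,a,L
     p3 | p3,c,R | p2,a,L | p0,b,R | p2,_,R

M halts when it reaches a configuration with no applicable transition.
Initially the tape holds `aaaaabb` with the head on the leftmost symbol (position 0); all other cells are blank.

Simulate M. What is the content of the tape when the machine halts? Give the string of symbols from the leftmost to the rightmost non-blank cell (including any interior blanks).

p0 | [a]aaaabb   read a → write a, move R, go to p3
p3 | a[a]aaabb   read a → write c, move R, go to p3
p3 | ac[a]aabb   read a → write c, move R, go to p3
p3 | acc[a]abb   read a → write c, move R, go to p3
p3 | accc[a]bb   read a → write c, move R, go to p3
p3 | acccc[b]b   read b → write a, move L, go to p2
p2 | accc[c]ab   read c → write a, move L, go to p2
p2 | acc[c]aab   read c → write a, move L, go to p2
p2 | ac[c]aaab   read c → write a, move L, go to p2
p2 | a[c]aaaab   read c → write a, move L, go to p2
p2 | [a]aaaaab
The non-blank tape span at halt is aaaaaab.

aaaaaab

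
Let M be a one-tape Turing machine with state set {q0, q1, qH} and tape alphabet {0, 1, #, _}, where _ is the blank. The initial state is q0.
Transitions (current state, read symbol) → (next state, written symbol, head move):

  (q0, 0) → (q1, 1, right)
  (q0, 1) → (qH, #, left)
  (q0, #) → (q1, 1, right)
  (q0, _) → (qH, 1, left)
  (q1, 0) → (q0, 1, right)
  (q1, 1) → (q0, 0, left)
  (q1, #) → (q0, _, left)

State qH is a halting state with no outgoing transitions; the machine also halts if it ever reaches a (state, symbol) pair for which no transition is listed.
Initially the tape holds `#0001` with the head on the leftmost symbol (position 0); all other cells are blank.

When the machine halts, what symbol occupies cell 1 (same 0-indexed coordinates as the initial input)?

1

state=q0 head=0 tape=[#]0001   (q0,#)→(q1,1,right)
state=q1 head=1 tape=1[0]001   (q1,0)→(q0,1,right)
state=q0 head=2 tape=11[0]01   (q0,0)→(q1,1,right)
state=q1 head=3 tape=111[0]1   (q1,0)→(q0,1,right)
state=q0 head=4 tape=1111[1]   (q0,1)→(qH,#,left)
state=qH head=3 tape=111[1]#
Cell 1 holds 1 when M halts.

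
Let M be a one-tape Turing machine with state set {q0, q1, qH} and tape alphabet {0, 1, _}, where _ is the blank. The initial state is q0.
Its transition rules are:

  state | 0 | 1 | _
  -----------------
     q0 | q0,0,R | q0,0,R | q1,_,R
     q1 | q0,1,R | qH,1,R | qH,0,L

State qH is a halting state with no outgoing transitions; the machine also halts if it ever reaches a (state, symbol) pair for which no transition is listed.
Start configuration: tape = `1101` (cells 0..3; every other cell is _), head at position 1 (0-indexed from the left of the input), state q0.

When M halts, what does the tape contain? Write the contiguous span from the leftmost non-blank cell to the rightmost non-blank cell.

state=q0 head=1 tape=1[1]01__   (q0,1)→(q0,0,R)
state=q0 head=2 tape=10[0]1__   (q0,0)→(q0,0,R)
state=q0 head=3 tape=100[1]__   (q0,1)→(q0,0,R)
state=q0 head=4 tape=1000[_]_   (q0,_)→(q1,_,R)
state=q1 head=5 tape=1000_[_]   (q1,_)→(qH,0,L)
state=qH head=4 tape=1000[_]0
The non-blank tape span at halt is 1000_0.

1000_0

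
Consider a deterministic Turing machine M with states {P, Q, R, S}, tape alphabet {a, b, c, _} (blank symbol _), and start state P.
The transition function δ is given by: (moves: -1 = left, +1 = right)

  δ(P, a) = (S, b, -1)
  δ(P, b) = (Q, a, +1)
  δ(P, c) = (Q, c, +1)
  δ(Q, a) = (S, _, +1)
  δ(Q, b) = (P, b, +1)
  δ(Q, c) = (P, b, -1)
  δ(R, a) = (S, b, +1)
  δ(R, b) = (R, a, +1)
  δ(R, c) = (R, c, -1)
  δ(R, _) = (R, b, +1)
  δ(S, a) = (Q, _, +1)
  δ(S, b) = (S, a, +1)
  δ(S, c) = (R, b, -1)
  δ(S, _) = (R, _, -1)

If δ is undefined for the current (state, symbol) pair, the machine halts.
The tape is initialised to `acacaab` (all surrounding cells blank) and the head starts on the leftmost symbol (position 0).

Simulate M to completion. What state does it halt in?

P | __[a]cacaab_   read a → write b, move -1, go to S
S | _[_]bcacaab_   read _ → write _, move -1, go to R
R | [_]_bcacaab_   read _ → write b, move +1, go to R
R | b[_]bcacaab_   read _ → write b, move +1, go to R
R | bb[b]cacaab_   read b → write a, move +1, go to R
R | bba[c]acaab_   read c → write c, move -1, go to R
R | bb[a]cacaab_   read a → write b, move +1, go to S
S | bbb[c]acaab_   read c → write b, move -1, go to R
R | bb[b]bacaab_   read b → write a, move +1, go to R
R | bba[b]acaab_   read b → write a, move +1, go to R
R | bbaa[a]caab_   read a → write b, move +1, go to S
S | bbaab[c]aab_   read c → write b, move -1, go to R
R | bbaa[b]baab_   read b → write a, move +1, go to R
R | bbaaa[b]aab_   read b → write a, move +1, go to R
R | bbaaaa[a]ab_   read a → write b, move +1, go to S
S | bbaaaab[a]b_   read a → write _, move +1, go to Q
Q | bbaaaab_[b]_   read b → write b, move +1, go to P
P | bbaaaab_b[_]
No transition is defined for (P, _); M halts in state P.

P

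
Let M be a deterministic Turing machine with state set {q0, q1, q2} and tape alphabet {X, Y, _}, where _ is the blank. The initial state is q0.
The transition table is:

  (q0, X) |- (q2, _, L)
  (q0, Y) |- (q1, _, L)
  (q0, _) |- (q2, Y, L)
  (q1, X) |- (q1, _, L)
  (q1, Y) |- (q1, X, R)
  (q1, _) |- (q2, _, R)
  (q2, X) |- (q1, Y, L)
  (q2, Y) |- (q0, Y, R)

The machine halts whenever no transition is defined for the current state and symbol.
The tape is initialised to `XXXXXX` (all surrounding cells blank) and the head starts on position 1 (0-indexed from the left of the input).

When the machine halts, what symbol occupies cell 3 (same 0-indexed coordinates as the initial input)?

state=q0 head=1 tape=_X[X]XXXX_   (q0,X)→(q2,_,L)
state=q2 head=0 tape=_[X]_XXXX_   (q2,X)→(q1,Y,L)
state=q1 head=-1 tape=[_]Y_XXXX_   (q1,_)→(q2,_,R)
state=q2 head=0 tape=_[Y]_XXXX_   (q2,Y)→(q0,Y,R)
state=q0 head=1 tape=_Y[_]XXXX_   (q0,_)→(q2,Y,L)
state=q2 head=0 tape=_[Y]YXXXX_   (q2,Y)→(q0,Y,R)
state=q0 head=1 tape=_Y[Y]XXXX_   (q0,Y)→(q1,_,L)
state=q1 head=0 tape=_[Y]_XXXX_   (q1,Y)→(q1,X,R)
state=q1 head=1 tape=_X[_]XXXX_   (q1,_)→(q2,_,R)
state=q2 head=2 tape=_X_[X]XXX_   (q2,X)→(q1,Y,L)
state=q1 head=1 tape=_X[_]YXXX_   (q1,_)→(q2,_,R)
state=q2 head=2 tape=_X_[Y]XXX_   (q2,Y)→(q0,Y,R)
state=q0 head=3 tape=_X_Y[X]XX_   (q0,X)→(q2,_,L)
state=q2 head=2 tape=_X_[Y]_XX_   (q2,Y)→(q0,Y,R)
state=q0 head=3 tape=_X_Y[_]XX_   (q0,_)→(q2,Y,L)
state=q2 head=2 tape=_X_[Y]YXX_   (q2,Y)→(q0,Y,R)
state=q0 head=3 tape=_X_Y[Y]XX_   (q0,Y)→(q1,_,L)
state=q1 head=2 tape=_X_[Y]_XX_   (q1,Y)→(q1,X,R)
state=q1 head=3 tape=_X_X[_]XX_   (q1,_)→(q2,_,R)
state=q2 head=4 tape=_X_X_[X]X_   (q2,X)→(q1,Y,L)
state=q1 head=3 tape=_X_X[_]YX_   (q1,_)→(q2,_,R)
state=q2 head=4 tape=_X_X_[Y]X_   (q2,Y)→(q0,Y,R)
state=q0 head=5 tape=_X_X_Y[X]_   (q0,X)→(q2,_,L)
state=q2 head=4 tape=_X_X_[Y]__   (q2,Y)→(q0,Y,R)
state=q0 head=5 tape=_X_X_Y[_]_   (q0,_)→(q2,Y,L)
state=q2 head=4 tape=_X_X_[Y]Y_   (q2,Y)→(q0,Y,R)
state=q0 head=5 tape=_X_X_Y[Y]_   (q0,Y)→(q1,_,L)
state=q1 head=4 tape=_X_X_[Y]__   (q1,Y)→(q1,X,R)
state=q1 head=5 tape=_X_X_X[_]_   (q1,_)→(q2,_,R)
state=q2 head=6 tape=_X_X_X_[_]
Cell 3 holds _ when M halts.

_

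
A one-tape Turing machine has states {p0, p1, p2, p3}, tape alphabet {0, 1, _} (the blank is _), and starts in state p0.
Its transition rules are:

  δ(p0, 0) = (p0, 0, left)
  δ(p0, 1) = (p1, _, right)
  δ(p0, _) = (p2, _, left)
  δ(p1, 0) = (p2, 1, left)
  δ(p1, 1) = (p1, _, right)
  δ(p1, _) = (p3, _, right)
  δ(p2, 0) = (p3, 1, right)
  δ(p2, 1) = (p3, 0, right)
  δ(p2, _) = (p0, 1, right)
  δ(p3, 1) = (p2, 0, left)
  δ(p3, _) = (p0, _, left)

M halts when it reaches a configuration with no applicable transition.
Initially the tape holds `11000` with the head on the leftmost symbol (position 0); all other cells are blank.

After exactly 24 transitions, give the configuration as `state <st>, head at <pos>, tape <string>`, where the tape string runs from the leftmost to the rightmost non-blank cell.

state p3, head at 6, tape 111

p0 | [1]1000__   read 1 → write _, move right, go to p1
p1 | _[1]000__   read 1 → write _, move right, go to p1
p1 | __[0]00__   read 0 → write 1, move left, go to p2
p2 | _[_]100__   read _ → write 1, move right, go to p0
p0 | _1[1]00__   read 1 → write _, move right, go to p1
p1 | _1_[0]0__   read 0 → write 1, move left, go to p2
p2 | _1[_]10__   read _ → write 1, move right, go to p0
p0 | _11[1]0__   read 1 → write _, move right, go to p1
p1 | _11_[0]__   read 0 → write 1, move left, go to p2
p2 | _11[_]1__   read _ → write 1, move right, go to p0
p0 | _111[1]__   read 1 → write _, move right, go to p1
p1 | _111_[_]_   read _ → write _, move right, go to p3
p3 | _111__[_]   read _ → write _, move left, go to p0
p0 | _111_[_]_   read _ → write _, move left, go to p2
p2 | _111[_]__   read _ → write 1, move right, go to p0
p0 | _1111[_]_   read _ → write _, move left, go to p2
p2 | _111[1]__   read 1 → write 0, move right, go to p3
p3 | _1110[_]_   read _ → write _, move left, go to p0
p0 | _111[0]__   read 0 → write 0, move left, go to p0
p0 | _11[1]0__   read 1 → write _, move right, go to p1
p1 | _11_[0]__   read 0 → write 1, move left, go to p2
p2 | _11[_]1__   read _ → write 1, move right, go to p0
p0 | _111[1]__   read 1 → write _, move right, go to p1
p1 | _111_[_]_   read _ → write _, move right, go to p3
p3 | _111__[_]
After 24 steps: state p3, head at 6, tape 111.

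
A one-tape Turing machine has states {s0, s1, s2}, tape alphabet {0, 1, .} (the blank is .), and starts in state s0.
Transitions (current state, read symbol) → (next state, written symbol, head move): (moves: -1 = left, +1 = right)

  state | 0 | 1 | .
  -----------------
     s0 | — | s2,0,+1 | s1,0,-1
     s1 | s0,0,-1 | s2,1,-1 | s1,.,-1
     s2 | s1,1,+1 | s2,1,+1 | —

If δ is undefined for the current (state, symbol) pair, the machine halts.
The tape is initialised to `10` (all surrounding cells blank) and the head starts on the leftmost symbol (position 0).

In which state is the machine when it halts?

s2

s0 | [1]0.   read 1 → write 0, move +1, go to s2
s2 | 0[0].   read 0 → write 1, move +1, go to s1
s1 | 01[.]   read . → write ., move -1, go to s1
s1 | 0[1].   read 1 → write 1, move -1, go to s2
s2 | [0]1.   read 0 → write 1, move +1, go to s1
s1 | 1[1].   read 1 → write 1, move -1, go to s2
s2 | [1]1.   read 1 → write 1, move +1, go to s2
s2 | 1[1].   read 1 → write 1, move +1, go to s2
s2 | 11[.]
No transition is defined for (s2, .); M halts in state s2.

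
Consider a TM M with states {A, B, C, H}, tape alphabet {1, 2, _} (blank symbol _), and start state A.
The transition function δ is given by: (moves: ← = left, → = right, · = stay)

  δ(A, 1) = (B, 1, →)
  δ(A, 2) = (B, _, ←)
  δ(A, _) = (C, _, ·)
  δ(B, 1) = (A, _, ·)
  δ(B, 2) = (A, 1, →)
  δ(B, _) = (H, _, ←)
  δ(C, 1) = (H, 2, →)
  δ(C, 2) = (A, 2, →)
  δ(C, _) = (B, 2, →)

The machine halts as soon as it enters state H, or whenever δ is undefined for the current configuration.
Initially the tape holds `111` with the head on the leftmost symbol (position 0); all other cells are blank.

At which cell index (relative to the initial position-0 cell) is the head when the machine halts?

2

state=A head=0 tape=[1]11_   (A,1)→(B,1,→)
state=B head=1 tape=1[1]1_   (B,1)→(A,_,·)
state=A head=1 tape=1[_]1_   (A,_)→(C,_,·)
state=C head=1 tape=1[_]1_   (C,_)→(B,2,→)
state=B head=2 tape=12[1]_   (B,1)→(A,_,·)
state=A head=2 tape=12[_]_   (A,_)→(C,_,·)
state=C head=2 tape=12[_]_   (C,_)→(B,2,→)
state=B head=3 tape=122[_]   (B,_)→(H,_,←)
state=H head=2 tape=12[2]_
At halt the head is at cell 2.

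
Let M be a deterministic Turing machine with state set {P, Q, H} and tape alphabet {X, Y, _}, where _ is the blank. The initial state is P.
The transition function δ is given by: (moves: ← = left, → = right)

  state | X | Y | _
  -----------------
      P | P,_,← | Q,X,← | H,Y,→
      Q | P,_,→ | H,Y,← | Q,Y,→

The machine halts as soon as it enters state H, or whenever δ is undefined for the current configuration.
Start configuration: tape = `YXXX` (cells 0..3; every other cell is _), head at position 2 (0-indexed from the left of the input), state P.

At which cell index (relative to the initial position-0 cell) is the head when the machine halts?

state=P head=2 tape=_YX[X]X   (P,X)→(P,_,←)
state=P head=1 tape=_Y[X]_X   (P,X)→(P,_,←)
state=P head=0 tape=_[Y]__X   (P,Y)→(Q,X,←)
state=Q head=-1 tape=[_]X__X   (Q,_)→(Q,Y,→)
state=Q head=0 tape=Y[X]__X   (Q,X)→(P,_,→)
state=P head=1 tape=Y_[_]_X   (P,_)→(H,Y,→)
state=H head=2 tape=Y_Y[_]X
At halt the head is at cell 2.

2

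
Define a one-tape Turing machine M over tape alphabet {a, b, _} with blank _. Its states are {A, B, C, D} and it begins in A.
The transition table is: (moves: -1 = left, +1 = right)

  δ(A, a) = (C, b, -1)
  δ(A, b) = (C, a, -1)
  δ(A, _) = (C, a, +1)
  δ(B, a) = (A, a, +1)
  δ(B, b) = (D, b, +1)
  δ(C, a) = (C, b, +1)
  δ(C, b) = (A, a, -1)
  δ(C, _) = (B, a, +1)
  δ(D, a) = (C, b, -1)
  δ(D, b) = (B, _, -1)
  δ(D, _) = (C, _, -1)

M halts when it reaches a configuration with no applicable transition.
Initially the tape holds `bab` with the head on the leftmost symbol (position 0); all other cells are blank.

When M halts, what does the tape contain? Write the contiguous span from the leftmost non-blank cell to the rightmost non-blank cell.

state=A head=0 tape=__[b]ab__   (A,b)→(C,a,-1)
state=C head=-1 tape=_[_]aab__   (C,_)→(B,a,+1)
state=B head=0 tape=_a[a]ab__   (B,a)→(A,a,+1)
state=A head=1 tape=_aa[a]b__   (A,a)→(C,b,-1)
state=C head=0 tape=_a[a]bb__   (C,a)→(C,b,+1)
state=C head=1 tape=_ab[b]b__   (C,b)→(A,a,-1)
state=A head=0 tape=_a[b]ab__   (A,b)→(C,a,-1)
state=C head=-1 tape=_[a]aab__   (C,a)→(C,b,+1)
state=C head=0 tape=_b[a]ab__   (C,a)→(C,b,+1)
state=C head=1 tape=_bb[a]b__   (C,a)→(C,b,+1)
state=C head=2 tape=_bbb[b]__   (C,b)→(A,a,-1)
state=A head=1 tape=_bb[b]a__   (A,b)→(C,a,-1)
state=C head=0 tape=_b[b]aa__   (C,b)→(A,a,-1)
state=A head=-1 tape=_[b]aaa__   (A,b)→(C,a,-1)
state=C head=-2 tape=[_]aaaa__   (C,_)→(B,a,+1)
state=B head=-1 tape=a[a]aaa__   (B,a)→(A,a,+1)
state=A head=0 tape=aa[a]aa__   (A,a)→(C,b,-1)
state=C head=-1 tape=a[a]baa__   (C,a)→(C,b,+1)
state=C head=0 tape=ab[b]aa__   (C,b)→(A,a,-1)
state=A head=-1 tape=a[b]aaa__   (A,b)→(C,a,-1)
state=C head=-2 tape=[a]aaaa__   (C,a)→(C,b,+1)
state=C head=-1 tape=b[a]aaa__   (C,a)→(C,b,+1)
state=C head=0 tape=bb[a]aa__   (C,a)→(C,b,+1)
state=C head=1 tape=bbb[a]a__   (C,a)→(C,b,+1)
state=C head=2 tape=bbbb[a]__   (C,a)→(C,b,+1)
state=C head=3 tape=bbbbb[_]_   (C,_)→(B,a,+1)
state=B head=4 tape=bbbbba[_]
The non-blank tape span at halt is bbbbba.

bbbbba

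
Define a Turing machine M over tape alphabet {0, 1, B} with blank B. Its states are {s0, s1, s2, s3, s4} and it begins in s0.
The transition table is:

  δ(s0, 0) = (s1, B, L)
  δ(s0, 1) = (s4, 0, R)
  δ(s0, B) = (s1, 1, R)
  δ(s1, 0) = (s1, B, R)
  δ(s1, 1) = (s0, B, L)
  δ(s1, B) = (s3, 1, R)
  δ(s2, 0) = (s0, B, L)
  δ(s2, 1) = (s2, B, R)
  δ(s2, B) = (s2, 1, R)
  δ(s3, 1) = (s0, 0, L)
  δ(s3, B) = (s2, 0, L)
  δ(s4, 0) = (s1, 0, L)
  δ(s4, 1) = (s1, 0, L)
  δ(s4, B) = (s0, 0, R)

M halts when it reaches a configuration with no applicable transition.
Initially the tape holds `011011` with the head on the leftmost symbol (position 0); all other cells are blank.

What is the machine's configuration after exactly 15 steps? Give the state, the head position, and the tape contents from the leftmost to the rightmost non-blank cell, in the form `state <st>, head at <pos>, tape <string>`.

state s3, head at 3, tape 1B11011

state=s0 head=0 tape=B[0]11011   (s0,0)→(s1,B,L)
state=s1 head=-1 tape=[B]B11011   (s1,B)→(s3,1,R)
state=s3 head=0 tape=1[B]11011   (s3,B)→(s2,0,L)
state=s2 head=-1 tape=[1]011011   (s2,1)→(s2,B,R)
state=s2 head=0 tape=B[0]11011   (s2,0)→(s0,B,L)
state=s0 head=-1 tape=[B]B11011   (s0,B)→(s1,1,R)
state=s1 head=0 tape=1[B]11011   (s1,B)→(s3,1,R)
state=s3 head=1 tape=11[1]1011   (s3,1)→(s0,0,L)
state=s0 head=0 tape=1[1]01011   (s0,1)→(s4,0,R)
state=s4 head=1 tape=10[0]1011   (s4,0)→(s1,0,L)
state=s1 head=0 tape=1[0]01011   (s1,0)→(s1,B,R)
state=s1 head=1 tape=1B[0]1011   (s1,0)→(s1,B,R)
state=s1 head=2 tape=1BB[1]011   (s1,1)→(s0,B,L)
state=s0 head=1 tape=1B[B]B011   (s0,B)→(s1,1,R)
state=s1 head=2 tape=1B1[B]011   (s1,B)→(s3,1,R)
state=s3 head=3 tape=1B11[0]11
After 15 steps: state s3, head at 3, tape 1B11011.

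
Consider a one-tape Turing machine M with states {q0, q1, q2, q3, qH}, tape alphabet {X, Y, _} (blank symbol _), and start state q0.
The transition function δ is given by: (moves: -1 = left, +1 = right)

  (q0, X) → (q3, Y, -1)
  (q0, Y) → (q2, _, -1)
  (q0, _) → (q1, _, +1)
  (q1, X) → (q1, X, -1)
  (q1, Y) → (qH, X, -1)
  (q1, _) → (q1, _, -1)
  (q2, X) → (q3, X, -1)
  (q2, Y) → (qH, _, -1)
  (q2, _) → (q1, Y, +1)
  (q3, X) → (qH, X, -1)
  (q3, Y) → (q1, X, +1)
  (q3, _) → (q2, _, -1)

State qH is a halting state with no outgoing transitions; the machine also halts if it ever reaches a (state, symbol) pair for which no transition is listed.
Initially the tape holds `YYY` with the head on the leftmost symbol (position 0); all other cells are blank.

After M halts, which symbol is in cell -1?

state=q0 head=0 tape=__[Y]YY   (q0,Y)→(q2,_,-1)
state=q2 head=-1 tape=_[_]_YY   (q2,_)→(q1,Y,+1)
state=q1 head=0 tape=_Y[_]YY   (q1,_)→(q1,_,-1)
state=q1 head=-1 tape=_[Y]_YY   (q1,Y)→(qH,X,-1)
state=qH head=-2 tape=[_]X_YY
Cell -1 holds X when M halts.

X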